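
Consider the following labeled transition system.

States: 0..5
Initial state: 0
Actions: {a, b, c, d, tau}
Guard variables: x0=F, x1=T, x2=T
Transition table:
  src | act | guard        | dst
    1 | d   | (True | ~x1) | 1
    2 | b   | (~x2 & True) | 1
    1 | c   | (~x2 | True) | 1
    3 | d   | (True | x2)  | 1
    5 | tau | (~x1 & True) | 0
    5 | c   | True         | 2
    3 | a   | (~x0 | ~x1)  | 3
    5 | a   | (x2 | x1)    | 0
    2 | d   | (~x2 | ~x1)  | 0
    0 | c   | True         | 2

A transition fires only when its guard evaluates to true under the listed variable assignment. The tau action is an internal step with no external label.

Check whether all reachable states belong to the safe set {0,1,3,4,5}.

Allowed set {0,1,3,4,5}
Reach set: {0,2}
  0: ✓
  2: ✗ unsafe
counterexample path to 2: c

Answer: INVARIANT VIOLATED at state 2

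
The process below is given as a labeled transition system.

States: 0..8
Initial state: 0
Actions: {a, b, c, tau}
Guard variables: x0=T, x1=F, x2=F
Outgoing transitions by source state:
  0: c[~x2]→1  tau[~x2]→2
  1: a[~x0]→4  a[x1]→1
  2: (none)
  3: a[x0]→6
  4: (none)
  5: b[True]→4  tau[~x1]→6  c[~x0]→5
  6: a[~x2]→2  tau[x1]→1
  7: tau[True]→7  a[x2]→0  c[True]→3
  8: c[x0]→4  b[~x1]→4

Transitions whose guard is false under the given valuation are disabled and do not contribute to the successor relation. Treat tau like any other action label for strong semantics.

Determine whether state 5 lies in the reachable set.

Answer: UNREACHABLE

Analysis:
10 transition(s) survive guard evaluation.
depth 0: {0}
depth 1: {1,2}  now seen {0,1,2}
Reachable = {0,1,2}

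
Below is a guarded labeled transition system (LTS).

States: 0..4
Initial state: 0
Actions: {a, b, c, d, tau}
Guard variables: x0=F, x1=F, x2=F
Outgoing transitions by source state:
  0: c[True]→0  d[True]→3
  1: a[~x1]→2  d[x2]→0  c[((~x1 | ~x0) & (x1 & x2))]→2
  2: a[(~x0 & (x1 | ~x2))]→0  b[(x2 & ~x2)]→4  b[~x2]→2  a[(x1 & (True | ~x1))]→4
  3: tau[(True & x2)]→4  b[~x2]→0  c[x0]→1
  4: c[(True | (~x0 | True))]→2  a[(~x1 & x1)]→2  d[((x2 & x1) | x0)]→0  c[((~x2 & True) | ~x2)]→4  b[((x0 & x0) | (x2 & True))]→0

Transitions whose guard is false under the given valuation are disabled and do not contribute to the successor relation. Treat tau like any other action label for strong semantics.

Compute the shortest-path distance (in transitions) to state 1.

Answer: UNREACHABLE

Working:
Layered search for 1:
  L0 = {0}
  L1 = {3}
1 never appears.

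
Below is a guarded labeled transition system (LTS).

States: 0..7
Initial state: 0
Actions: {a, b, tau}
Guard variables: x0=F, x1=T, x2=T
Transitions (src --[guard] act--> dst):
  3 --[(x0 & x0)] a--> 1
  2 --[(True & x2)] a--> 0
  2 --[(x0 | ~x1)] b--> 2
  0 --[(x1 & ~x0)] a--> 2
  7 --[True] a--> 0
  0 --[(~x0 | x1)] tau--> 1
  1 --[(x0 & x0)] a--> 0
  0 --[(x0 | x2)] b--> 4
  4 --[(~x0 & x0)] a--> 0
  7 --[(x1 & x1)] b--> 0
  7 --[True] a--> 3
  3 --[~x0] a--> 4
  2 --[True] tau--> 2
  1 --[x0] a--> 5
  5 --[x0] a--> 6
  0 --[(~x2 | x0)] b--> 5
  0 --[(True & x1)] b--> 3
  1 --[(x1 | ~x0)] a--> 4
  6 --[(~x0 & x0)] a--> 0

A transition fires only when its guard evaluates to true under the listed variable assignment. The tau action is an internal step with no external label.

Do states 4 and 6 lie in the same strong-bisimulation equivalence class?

Answer: BISIMILAR

Working:
Compute ~ classes (split until stable):
  round 0: {{0,1,2,3,4,5,6,7}}
  round 1: {{0},{1,3},{2},{4,5,6},{7}}
stable after 2 split(s): 5 block(s)
[4]={4,5,6}  [6]={4,5,6}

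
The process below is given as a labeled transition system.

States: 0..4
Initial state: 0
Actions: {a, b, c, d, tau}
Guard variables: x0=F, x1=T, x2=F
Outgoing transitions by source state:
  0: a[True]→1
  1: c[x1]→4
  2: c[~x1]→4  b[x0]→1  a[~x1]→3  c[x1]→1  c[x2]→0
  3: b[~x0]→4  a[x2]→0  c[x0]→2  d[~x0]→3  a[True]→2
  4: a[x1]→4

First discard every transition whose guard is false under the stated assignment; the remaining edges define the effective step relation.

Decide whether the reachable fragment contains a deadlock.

Reach set: {0,1,4}
  0: a→1  [1 exit(s)]
  1: c→4  [1 exit(s)]
  4: a→4  [1 exit(s)]

Answer: DEADLOCK-FREE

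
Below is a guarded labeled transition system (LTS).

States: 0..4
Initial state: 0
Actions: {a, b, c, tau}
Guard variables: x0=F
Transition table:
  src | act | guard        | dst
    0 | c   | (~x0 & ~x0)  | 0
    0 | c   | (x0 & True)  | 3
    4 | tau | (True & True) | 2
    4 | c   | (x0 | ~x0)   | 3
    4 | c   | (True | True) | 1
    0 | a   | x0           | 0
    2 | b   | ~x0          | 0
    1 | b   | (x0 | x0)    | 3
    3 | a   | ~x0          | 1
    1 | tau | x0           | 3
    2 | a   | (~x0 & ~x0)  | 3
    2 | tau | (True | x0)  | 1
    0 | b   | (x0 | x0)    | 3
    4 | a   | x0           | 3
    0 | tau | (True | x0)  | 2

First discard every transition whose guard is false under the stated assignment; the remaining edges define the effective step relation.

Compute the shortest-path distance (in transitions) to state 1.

Answer: 2

Trace:
Breadth-first toward 1:
  Layer 0: {0}
  Layer 1: {2}
  Layer 2: {1,3}
first hit 1 at d=2 via tau·tau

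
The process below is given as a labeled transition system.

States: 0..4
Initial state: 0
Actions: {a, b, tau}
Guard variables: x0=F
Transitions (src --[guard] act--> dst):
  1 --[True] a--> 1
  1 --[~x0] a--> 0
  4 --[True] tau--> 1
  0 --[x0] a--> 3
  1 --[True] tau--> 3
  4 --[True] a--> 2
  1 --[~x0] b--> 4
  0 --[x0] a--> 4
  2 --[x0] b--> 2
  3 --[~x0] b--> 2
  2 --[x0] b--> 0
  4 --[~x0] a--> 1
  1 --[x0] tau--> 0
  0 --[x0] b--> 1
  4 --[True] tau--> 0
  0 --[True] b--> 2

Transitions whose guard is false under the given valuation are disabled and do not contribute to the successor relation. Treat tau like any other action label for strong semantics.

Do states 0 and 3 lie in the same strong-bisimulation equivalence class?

Answer: BISIMILAR

Working:
Refine partition for ~:
  P[0] = {{0,1,2,3,4}}
  P[1] = {{0,3},{1},{2},{4}}
stable after 2 split(s): 4 block(s)
[0]={0,3}  [3]={0,3}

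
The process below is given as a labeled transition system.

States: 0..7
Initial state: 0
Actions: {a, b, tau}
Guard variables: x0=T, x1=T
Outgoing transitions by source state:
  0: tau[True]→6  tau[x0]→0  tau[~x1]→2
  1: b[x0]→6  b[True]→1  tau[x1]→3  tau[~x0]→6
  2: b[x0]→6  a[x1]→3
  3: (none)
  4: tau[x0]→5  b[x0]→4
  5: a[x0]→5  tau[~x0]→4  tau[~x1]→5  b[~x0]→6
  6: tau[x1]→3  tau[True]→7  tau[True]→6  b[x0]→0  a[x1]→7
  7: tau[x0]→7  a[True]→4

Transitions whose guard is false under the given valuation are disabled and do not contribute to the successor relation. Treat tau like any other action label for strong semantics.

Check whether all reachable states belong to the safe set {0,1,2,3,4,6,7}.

Answer: INVARIANT VIOLATED at state 5

Working:
Allowed set {0,1,2,3,4,6,7}
Reachable = {0,3,4,5,6,7}
  0: safe
  3: safe
  4: safe
  5: VIOLATES
  6: safe
  7: safe
counterexample path to 5: tau·tau·a·tau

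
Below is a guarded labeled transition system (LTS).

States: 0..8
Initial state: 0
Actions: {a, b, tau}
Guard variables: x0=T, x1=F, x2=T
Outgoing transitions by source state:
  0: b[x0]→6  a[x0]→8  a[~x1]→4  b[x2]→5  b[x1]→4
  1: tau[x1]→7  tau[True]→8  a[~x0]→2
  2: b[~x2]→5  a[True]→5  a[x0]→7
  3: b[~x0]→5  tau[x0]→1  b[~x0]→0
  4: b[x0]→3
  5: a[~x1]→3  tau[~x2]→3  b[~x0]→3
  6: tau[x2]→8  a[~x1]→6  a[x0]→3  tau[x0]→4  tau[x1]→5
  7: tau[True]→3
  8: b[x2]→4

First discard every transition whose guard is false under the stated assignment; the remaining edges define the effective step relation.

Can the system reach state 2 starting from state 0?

After dropping false guards: 16 live edges.
L0 = {0}
L1 = {4,5,6,8}  total {0,4,5,6,8}
L2 = {3}  total {0,3,4,5,6,8}
L3 = {1}  total {0,1,3,4,5,6,8}
R = {0,1,3,4,5,6,8}

Answer: UNREACHABLE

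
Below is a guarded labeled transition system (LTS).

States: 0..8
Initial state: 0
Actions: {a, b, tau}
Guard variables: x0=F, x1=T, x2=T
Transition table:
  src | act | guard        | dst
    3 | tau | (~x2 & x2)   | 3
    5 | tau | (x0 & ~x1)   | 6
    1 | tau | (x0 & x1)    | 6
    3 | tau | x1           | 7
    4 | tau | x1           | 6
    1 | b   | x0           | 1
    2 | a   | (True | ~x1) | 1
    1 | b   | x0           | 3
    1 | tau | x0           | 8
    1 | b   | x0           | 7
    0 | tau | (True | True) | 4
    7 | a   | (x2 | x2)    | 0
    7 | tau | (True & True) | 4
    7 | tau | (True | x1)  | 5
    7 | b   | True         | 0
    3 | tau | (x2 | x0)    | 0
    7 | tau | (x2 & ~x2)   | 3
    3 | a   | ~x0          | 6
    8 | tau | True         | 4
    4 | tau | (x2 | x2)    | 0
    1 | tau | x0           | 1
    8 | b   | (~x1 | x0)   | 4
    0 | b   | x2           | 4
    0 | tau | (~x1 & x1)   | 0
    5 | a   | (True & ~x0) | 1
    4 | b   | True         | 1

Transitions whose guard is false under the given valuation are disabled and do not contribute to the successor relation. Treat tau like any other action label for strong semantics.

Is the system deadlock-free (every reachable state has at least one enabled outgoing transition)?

Reachable = {0,1,4,6}
  0: b→4  tau→4  [2 out]
  1: ∅  [STUCK]
  4: b→1  tau→0  tau→6  [3 out]
  6: ∅  [STUCK]
trace reaching 1: tau·b

Answer: DEADLOCK at state 1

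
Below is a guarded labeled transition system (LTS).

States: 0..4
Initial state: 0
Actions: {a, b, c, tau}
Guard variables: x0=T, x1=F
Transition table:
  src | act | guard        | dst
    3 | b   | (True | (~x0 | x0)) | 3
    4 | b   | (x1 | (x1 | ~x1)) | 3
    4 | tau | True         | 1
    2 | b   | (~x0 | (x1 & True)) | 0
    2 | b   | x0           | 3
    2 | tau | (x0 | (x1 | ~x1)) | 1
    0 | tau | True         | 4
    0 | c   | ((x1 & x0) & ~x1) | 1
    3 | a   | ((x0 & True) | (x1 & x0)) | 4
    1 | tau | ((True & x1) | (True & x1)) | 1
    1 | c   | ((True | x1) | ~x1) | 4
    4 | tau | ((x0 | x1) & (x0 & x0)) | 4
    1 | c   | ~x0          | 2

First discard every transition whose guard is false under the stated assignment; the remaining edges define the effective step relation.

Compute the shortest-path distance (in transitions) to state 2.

Answer: UNREACHABLE

Trace:
BFS to 2:
  Layer 0: {0}
  Layer 1: {4}
  Layer 2: {1,3}
2 never appears.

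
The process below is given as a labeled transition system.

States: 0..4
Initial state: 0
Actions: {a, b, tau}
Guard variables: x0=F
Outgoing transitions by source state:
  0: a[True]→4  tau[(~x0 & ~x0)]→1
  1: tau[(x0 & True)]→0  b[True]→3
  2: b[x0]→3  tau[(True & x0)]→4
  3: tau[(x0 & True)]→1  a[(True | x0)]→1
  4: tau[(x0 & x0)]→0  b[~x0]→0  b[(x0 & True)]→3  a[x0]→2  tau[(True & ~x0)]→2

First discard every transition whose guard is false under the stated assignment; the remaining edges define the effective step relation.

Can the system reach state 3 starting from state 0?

Answer: REACHABLE

Working:
6 transition(s) survive guard evaluation.
L0 = {0}
L1 = {1,4}  cumulative {0,1,4}
L2 = {2,3}  cumulative {0,1,2,3,4}
Reachable = {0,1,2,3,4}
trace reaching 3: tau·b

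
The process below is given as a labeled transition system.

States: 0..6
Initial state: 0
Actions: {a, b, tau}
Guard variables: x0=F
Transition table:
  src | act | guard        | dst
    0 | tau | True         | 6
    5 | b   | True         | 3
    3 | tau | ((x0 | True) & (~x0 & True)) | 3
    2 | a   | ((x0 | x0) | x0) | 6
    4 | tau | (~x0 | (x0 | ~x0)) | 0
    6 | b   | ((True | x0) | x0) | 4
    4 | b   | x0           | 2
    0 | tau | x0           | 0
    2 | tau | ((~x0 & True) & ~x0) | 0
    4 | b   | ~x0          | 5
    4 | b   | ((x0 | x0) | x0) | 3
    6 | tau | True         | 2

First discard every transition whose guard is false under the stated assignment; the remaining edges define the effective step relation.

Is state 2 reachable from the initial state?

Guard filter leaves 8 enabled edge(s).
Layer 0: {0}
Layer 1: {6}  cumulative {0,6}
Layer 2: {2,4}  cumulative {0,2,4,6}
Layer 3: {5}  cumulative {0,2,4,5,6}
Layer 4: {3}  cumulative {0,2,3,4,5,6}
R = {0,2,3,4,5,6}
Path to 2: tau·tau

Answer: REACHABLE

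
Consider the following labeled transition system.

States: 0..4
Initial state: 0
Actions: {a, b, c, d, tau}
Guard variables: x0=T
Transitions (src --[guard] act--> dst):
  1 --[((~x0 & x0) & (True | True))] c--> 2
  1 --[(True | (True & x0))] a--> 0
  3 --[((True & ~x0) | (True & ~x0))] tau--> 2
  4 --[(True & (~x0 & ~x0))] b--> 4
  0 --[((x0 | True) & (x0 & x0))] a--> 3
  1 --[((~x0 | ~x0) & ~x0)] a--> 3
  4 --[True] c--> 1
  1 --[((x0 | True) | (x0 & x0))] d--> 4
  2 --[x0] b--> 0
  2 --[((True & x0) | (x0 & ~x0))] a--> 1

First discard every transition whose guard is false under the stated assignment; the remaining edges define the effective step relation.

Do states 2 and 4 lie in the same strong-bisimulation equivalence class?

Answer: NOT BISIMILAR

Analysis:
Compute ~ classes (split until stable):
  round 0: {{0,1,2,3,4}}
  round 1: {{0},{1},{2},{3},{4}}
Fixed point at round 2; 5 class(es).
class of 2: {2}; class of 4: {4}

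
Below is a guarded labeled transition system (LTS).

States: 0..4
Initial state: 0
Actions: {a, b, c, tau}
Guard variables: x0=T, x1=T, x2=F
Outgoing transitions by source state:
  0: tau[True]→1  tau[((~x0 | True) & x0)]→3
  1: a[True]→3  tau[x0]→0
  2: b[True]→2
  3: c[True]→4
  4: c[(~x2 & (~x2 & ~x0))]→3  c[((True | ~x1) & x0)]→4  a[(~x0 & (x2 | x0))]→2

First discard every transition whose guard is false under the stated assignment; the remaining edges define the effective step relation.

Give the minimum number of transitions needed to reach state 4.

Answer: 2

Working:
BFS to 4:
  Layer 0: {0}
  Layer 1: {1,3}
  Layer 2: {4}
depth(4)=2, e.g. tau·c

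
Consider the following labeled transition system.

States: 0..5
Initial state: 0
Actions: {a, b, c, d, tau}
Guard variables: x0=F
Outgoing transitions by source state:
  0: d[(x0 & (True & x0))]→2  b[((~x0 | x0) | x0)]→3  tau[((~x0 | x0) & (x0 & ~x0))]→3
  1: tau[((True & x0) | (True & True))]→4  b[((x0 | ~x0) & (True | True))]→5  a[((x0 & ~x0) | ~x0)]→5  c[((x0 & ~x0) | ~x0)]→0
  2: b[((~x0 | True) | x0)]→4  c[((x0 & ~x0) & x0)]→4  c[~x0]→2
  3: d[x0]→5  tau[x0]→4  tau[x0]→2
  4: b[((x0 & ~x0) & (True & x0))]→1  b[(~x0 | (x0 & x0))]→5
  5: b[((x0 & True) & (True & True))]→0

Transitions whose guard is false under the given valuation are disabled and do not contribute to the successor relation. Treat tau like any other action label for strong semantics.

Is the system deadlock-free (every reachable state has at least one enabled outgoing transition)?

R = {0,3}
  0: b→3  [1 exit(s)]
  3: ∅  [deadlock]
Path to 3: b

Answer: DEADLOCK at state 3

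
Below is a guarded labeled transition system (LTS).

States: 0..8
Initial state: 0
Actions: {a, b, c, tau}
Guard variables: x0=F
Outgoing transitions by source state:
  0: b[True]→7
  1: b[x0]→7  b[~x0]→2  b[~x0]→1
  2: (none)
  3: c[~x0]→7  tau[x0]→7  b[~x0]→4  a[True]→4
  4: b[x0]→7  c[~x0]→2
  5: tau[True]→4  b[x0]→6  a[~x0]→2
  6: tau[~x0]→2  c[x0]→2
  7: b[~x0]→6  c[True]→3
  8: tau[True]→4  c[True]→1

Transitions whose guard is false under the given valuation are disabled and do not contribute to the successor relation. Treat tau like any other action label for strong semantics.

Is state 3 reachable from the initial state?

14 transition(s) survive guard evaluation.
Layer 0: {0}
Layer 1: {7}  cumulative {0,7}
Layer 2: {3,6}  cumulative {0,3,6,7}
Layer 3: {2,4}  cumulative {0,2,3,4,6,7}
Reach set: {0,2,3,4,6,7}
witness 3: b·c

Answer: REACHABLE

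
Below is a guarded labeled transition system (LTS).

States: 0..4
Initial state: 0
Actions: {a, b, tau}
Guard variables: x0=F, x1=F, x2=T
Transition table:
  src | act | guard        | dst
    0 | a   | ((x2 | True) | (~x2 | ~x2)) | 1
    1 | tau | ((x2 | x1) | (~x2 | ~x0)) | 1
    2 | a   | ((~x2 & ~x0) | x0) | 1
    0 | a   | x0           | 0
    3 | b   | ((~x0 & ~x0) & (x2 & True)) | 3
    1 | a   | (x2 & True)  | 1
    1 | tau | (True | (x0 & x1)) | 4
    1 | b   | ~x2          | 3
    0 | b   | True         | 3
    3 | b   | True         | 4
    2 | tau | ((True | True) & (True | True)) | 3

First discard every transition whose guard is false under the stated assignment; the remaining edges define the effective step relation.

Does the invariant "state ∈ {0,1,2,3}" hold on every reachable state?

Allowed set {0,1,2,3}
R = {0,1,3,4}
  0: ✓
  1: ✓
  3: ✓
  4: outside
counterexample path to 4: a·tau

Answer: INVARIANT VIOLATED at state 4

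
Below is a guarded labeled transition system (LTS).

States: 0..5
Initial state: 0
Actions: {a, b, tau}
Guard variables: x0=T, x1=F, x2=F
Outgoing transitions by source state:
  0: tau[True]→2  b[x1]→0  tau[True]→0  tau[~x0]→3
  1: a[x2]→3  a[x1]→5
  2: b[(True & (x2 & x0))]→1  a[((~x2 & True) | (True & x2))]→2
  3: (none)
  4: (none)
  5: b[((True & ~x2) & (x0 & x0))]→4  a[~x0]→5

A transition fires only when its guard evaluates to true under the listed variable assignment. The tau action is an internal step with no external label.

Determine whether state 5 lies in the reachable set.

Guard filter leaves 4 enabled edge(s).
depth 0: {0}
depth 1: {2}  now seen {0,2}
Reach set: {0,2}

Answer: UNREACHABLE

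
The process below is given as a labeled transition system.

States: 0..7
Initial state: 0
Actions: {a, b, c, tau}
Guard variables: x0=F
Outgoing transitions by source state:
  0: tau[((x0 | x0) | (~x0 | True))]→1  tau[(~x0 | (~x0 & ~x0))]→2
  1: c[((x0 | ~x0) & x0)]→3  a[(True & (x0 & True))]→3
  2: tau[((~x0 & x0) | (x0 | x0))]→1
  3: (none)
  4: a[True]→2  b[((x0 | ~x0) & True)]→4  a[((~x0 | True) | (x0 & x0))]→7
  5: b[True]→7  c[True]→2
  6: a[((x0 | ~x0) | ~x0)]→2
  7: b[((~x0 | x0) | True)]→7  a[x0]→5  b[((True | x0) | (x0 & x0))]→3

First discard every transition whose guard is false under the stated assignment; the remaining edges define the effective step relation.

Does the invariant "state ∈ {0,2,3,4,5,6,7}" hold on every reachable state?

Answer: INVARIANT VIOLATED at state 1

Working:
Safe = {0,2,3,4,5,6,7}
Reach set: {0,1,2}
  0: safe
  1: outside
  2: safe
witness against invariant: tau → 1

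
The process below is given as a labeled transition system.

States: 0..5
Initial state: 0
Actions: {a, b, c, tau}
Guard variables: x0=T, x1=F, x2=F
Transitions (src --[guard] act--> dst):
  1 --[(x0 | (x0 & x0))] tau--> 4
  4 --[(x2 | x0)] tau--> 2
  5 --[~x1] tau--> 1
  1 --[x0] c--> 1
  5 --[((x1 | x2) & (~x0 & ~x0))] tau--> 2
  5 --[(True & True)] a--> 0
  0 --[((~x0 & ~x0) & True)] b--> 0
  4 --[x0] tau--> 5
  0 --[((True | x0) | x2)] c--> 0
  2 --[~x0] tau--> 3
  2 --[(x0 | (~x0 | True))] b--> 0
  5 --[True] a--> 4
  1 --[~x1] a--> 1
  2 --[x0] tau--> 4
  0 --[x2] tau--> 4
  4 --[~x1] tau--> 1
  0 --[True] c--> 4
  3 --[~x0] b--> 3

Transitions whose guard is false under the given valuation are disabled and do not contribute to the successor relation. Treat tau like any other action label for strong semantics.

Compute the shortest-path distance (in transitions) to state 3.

Answer: UNREACHABLE

Trace:
BFS to 3:
  L0 = {0}
  L1 = {4}
  L2 = {1,2,5}
3 never appears.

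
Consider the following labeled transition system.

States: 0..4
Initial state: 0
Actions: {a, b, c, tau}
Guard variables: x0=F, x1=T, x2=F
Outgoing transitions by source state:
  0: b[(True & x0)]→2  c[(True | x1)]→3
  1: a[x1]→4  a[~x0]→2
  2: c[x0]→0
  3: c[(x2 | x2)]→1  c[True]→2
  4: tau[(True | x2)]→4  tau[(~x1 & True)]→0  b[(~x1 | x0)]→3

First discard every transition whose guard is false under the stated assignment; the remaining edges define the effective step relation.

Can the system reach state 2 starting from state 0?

After dropping false guards: 5 live edges.
Layer 0: {0}
Layer 1: {3}  now seen {0,3}
Layer 2: {2}  now seen {0,2,3}
Reach set: {0,2,3}
trace reaching 2: c·c

Answer: REACHABLE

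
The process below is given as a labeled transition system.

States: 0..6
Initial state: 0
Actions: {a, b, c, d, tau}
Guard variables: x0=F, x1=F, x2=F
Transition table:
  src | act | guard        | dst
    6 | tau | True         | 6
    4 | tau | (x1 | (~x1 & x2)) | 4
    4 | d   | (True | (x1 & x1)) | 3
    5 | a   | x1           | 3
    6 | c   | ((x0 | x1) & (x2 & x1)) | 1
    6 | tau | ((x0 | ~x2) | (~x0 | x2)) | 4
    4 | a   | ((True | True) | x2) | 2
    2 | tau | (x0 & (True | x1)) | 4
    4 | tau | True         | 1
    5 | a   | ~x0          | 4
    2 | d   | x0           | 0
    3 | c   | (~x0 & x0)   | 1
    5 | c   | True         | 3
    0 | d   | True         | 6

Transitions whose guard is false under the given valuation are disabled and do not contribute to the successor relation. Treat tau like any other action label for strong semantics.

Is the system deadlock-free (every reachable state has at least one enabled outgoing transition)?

Answer: DEADLOCK at state 1

Trace:
R = {0,1,2,3,4,6}
  0: d→6  [deg 1]
  1: ∅  [no exit]
  2: ∅  [no exit]
  3: ∅  [no exit]
  4: a→2  d→3  tau→1  [deg 3]
  6: tau→4  tau→6  [deg 2]
witness 1: d·tau·tau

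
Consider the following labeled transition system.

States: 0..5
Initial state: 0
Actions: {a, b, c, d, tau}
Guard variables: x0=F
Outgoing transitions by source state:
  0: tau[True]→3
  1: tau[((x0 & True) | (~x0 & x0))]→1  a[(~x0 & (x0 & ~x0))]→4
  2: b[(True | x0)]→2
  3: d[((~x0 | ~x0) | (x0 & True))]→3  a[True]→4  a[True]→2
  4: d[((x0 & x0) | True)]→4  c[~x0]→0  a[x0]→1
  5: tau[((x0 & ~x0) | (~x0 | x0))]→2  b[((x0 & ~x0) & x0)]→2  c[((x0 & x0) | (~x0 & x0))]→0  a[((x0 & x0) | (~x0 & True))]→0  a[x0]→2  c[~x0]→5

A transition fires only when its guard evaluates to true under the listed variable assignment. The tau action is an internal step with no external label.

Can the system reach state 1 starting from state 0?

10 transition(s) survive guard evaluation.
L0 = {0}
L1 = {3}  total {0,3}
L2 = {2,4}  total {0,2,3,4}
Reachable = {0,2,3,4}

Answer: UNREACHABLE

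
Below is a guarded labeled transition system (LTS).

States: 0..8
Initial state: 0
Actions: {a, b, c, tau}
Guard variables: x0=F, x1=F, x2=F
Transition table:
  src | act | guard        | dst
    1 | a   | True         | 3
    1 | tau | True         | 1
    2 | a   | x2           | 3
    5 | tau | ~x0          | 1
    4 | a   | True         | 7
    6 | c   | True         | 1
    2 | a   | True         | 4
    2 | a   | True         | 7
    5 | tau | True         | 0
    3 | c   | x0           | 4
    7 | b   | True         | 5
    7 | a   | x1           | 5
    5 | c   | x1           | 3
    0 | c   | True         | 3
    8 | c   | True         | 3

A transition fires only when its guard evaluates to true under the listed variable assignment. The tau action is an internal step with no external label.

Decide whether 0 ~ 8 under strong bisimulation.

Compute ~ classes (split until stable):
  π0 = {{0,1,2,3,4,5,6,7,8}}
  π1 = {{0,6,8},{1},{2,4},{3},{5},{7}}
  π2 = {{0,8},{1},{2},{3},{4},{5},{6},{7}}
8 equivalence class(es) (converged in 3)
[0]={0,8}  [8]={0,8}

Answer: BISIMILAR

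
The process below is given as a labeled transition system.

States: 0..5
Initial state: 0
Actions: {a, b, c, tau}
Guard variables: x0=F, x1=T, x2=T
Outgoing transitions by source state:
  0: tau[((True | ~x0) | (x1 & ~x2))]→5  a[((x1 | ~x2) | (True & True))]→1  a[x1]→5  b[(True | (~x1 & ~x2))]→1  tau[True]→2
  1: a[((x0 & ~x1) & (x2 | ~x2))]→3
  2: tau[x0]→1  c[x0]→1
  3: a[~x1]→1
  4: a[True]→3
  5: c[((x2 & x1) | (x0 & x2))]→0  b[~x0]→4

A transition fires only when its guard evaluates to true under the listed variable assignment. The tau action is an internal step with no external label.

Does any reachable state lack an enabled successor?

R = {0,1,2,3,4,5}
  0: a→1  a→5  b→1  tau→2  tau→5  [deg 5]
  1: ∅  [STUCK]
  2: ∅  [STUCK]
  3: ∅  [STUCK]
  4: a→3  [deg 1]
  5: b→4  c→0  [deg 2]
trace reaching 1: a

Answer: DEADLOCK at state 1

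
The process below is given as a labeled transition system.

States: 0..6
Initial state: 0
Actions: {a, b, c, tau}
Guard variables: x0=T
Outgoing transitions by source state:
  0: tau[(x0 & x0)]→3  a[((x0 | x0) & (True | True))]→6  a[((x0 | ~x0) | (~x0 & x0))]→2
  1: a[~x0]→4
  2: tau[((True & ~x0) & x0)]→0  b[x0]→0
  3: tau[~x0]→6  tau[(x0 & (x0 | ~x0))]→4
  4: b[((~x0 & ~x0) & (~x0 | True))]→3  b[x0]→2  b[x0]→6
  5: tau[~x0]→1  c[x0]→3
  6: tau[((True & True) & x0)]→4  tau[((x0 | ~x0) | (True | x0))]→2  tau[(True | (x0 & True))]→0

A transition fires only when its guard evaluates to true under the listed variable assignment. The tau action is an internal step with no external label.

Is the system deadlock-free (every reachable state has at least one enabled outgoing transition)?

R = {0,2,3,4,6}
  0: a→2  a→6  tau→3  [deg 3]
  2: b→0  [deg 1]
  3: tau→4  [deg 1]
  4: b→2  b→6  [deg 2]
  6: tau→0  tau→2  tau→4  [deg 3]

Answer: DEADLOCK-FREE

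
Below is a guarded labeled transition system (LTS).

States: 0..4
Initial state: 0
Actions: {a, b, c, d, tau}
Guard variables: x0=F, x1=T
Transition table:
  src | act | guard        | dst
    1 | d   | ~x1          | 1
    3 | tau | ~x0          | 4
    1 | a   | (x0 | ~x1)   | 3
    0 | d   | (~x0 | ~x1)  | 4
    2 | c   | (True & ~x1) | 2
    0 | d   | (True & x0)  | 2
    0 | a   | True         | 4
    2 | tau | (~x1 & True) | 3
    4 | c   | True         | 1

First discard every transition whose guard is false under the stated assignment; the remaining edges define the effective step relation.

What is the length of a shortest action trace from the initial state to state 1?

Layered search for 1:
  L0 = {0}
  L1 = {4}
  L2 = {1}
first hit 1 at d=2 via a·c

Answer: 2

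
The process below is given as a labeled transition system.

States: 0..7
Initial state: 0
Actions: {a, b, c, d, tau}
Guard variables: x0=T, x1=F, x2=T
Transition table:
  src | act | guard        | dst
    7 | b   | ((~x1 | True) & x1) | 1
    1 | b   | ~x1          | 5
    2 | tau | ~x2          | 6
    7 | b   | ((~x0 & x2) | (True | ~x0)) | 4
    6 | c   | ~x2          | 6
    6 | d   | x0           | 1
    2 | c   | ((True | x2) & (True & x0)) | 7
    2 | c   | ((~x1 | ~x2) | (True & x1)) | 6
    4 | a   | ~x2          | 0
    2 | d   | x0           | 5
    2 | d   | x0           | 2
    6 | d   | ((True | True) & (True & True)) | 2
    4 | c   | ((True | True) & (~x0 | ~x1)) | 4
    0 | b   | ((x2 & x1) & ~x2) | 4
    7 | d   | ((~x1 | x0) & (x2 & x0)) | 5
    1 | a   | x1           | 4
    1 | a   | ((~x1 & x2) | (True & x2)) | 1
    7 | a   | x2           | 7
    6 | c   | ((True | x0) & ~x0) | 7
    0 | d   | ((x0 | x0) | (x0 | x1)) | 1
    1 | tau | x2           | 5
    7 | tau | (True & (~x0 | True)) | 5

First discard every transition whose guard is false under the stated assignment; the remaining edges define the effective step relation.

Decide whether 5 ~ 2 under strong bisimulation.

Answer: NOT BISIMILAR

Analysis:
Refine partition for ~:
  P[0] = {{0,1,2,3,4,5,6,7}}
  P[1] = {{0,6},{1},{2},{3,5},{4},{7}}
  P[2] = {{0},{1},{2},{3,5},{4},{6},{7}}
7 equivalence class(es) (converged in 3)
[5]={3,5}  [2]={2}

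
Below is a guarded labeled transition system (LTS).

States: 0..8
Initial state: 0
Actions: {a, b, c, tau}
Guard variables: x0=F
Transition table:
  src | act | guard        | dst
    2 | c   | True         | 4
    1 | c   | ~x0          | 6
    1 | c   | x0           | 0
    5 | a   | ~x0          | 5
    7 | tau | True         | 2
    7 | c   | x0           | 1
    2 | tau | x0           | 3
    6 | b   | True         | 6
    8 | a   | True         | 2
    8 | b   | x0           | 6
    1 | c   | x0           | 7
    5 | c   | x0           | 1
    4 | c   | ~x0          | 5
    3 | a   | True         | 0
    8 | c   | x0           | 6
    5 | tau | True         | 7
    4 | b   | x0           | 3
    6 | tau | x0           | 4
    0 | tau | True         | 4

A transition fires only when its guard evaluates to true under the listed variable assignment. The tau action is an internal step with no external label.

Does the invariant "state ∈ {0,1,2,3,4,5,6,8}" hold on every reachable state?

Answer: INVARIANT VIOLATED at state 7

Analysis:
Safe = {0,1,2,3,4,5,6,8}
Reachable = {0,2,4,5,7}
  0: ✓
  2: ✓
  4: ✓
  5: ✓
  7: outside
reach 7 via tau·c·tau — violates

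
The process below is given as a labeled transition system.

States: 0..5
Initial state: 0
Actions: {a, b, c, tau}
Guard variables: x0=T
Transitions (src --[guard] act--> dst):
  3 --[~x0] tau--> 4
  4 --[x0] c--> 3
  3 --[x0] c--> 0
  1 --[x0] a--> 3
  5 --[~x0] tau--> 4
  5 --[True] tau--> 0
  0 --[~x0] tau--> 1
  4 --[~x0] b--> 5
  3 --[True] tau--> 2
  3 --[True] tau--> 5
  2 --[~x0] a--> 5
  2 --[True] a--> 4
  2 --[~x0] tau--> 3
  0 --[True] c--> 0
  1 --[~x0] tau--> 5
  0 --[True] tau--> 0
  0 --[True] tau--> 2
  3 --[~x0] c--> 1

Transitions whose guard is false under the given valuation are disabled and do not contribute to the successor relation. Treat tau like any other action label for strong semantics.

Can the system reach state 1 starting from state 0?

Guard filter leaves 10 enabled edge(s).
depth 0: {0}
depth 1: {2}  total {0,2}
depth 2: {4}  total {0,2,4}
depth 3: {3}  total {0,2,3,4}
depth 4: {5}  total {0,2,3,4,5}
Reach set: {0,2,3,4,5}

Answer: UNREACHABLE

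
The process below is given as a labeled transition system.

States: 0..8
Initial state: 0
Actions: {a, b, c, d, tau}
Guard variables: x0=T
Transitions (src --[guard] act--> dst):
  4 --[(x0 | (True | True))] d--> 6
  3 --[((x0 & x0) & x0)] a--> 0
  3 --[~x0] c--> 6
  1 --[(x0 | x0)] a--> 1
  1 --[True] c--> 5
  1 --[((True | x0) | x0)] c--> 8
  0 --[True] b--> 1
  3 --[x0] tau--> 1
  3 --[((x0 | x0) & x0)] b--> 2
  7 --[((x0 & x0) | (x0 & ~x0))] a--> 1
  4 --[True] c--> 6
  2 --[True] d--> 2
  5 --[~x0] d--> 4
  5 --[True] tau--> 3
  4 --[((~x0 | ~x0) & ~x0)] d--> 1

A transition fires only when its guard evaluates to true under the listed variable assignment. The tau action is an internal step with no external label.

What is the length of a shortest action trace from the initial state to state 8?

Answer: 2

Trace:
Breadth-first toward 8:
  depth 0: {0}
  depth 1: {1}
  depth 2: {5,8}
8 enters at depth 2; path b·c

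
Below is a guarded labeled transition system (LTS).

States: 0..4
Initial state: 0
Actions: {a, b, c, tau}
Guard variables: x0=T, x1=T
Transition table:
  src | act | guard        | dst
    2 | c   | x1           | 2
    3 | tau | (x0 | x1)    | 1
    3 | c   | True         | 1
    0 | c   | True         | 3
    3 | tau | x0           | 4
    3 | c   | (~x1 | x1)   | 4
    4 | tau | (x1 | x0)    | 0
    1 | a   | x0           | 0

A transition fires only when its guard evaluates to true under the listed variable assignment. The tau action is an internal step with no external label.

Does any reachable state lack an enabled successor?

Answer: DEADLOCK-FREE

Analysis:
Reachable = {0,1,3,4}
  0: c→3  [1 exit(s)]
  1: a→0  [1 exit(s)]
  3: c→1  c→4  tau→1  tau→4  [4 exit(s)]
  4: tau→0  [1 exit(s)]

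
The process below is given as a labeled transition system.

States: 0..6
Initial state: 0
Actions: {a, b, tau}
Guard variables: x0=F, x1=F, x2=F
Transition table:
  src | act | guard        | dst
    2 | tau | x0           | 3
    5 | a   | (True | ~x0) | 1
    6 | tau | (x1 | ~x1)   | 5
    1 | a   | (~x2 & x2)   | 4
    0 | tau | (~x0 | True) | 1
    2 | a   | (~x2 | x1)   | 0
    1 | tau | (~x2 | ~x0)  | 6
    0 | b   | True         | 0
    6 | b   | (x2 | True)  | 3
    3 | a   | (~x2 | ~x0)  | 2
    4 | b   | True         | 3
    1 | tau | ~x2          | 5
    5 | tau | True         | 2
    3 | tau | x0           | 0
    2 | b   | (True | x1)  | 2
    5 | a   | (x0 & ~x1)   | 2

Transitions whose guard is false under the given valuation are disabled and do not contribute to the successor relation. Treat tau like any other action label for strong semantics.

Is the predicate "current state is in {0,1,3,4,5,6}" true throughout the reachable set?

Safe = {0,1,3,4,5,6}
R = {0,1,2,3,5,6}
  0: ok
  1: ok
  2: VIOLATES
  3: ok
  5: ok
  6: ok
witness against invariant: tau·tau·tau → 2

Answer: INVARIANT VIOLATED at state 2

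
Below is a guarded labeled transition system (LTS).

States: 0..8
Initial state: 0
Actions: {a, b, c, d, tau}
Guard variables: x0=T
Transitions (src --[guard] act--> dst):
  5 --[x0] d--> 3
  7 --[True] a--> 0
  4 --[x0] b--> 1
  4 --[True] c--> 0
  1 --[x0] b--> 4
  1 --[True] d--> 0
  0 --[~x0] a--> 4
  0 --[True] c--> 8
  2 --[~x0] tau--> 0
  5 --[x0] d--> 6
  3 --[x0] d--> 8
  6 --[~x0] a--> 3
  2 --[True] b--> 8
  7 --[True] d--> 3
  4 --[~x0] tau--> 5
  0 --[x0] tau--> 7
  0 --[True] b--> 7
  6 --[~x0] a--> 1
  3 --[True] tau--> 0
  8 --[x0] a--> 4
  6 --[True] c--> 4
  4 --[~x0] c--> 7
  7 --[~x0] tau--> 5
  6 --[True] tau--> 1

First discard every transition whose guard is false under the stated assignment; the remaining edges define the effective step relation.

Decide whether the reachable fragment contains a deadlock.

Answer: DEADLOCK-FREE

Trace:
Reachable = {0,1,3,4,7,8}
  0: b→7  c→8  tau→7  [deg 3]
  1: b→4  d→0  [deg 2]
  3: d→8  tau→0  [deg 2]
  4: b→1  c→0  [deg 2]
  7: a→0  d→3  [deg 2]
  8: a→4  [deg 1]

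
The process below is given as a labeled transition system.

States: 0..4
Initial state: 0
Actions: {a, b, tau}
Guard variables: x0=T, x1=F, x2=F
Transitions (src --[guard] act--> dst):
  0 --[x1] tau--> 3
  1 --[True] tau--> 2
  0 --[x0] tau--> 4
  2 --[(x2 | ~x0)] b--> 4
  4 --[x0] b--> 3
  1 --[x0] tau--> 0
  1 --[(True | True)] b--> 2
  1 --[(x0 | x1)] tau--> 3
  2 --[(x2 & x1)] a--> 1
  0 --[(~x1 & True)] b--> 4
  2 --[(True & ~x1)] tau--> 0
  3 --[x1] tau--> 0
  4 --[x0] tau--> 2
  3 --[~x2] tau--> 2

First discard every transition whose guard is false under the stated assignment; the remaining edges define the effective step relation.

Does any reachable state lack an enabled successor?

Answer: DEADLOCK-FREE

Trace:
R = {0,2,3,4}
  0: b→4  tau→4  [2 out]
  2: tau→0  [1 out]
  3: tau→2  [1 out]
  4: b→3  tau→2  [2 out]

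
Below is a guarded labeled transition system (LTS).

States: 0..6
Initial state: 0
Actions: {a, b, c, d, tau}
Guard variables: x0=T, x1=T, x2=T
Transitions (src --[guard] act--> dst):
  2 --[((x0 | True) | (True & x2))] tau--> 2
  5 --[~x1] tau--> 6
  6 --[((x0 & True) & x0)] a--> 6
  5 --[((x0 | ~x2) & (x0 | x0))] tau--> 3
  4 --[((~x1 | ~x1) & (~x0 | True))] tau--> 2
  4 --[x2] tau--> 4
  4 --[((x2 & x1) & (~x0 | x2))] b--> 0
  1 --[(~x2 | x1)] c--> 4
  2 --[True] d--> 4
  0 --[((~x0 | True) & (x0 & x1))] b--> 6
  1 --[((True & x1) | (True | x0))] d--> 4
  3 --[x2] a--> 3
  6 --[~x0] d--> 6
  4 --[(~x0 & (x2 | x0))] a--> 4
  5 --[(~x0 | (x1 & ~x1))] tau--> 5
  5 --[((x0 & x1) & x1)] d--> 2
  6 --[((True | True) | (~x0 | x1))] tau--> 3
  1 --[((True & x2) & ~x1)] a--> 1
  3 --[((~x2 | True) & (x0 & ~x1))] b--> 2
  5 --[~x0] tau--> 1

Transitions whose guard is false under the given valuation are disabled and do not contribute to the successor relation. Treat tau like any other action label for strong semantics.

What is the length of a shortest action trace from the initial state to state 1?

Answer: UNREACHABLE

Trace:
BFS to 1:
  L0 = {0}
  L1 = {6}
  L2 = {3}
1 never appears.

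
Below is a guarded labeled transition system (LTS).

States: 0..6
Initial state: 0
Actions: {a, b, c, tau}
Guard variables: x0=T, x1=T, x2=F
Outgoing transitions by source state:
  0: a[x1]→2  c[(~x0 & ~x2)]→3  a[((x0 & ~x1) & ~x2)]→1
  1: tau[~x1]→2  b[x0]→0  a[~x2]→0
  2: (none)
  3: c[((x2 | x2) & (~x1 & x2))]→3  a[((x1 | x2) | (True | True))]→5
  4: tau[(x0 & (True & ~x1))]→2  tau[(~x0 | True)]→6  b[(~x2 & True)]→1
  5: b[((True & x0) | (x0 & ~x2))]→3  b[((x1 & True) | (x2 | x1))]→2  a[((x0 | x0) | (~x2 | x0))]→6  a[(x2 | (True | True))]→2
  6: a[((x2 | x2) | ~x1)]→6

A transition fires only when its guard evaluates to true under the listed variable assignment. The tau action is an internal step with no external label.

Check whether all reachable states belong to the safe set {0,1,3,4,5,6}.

Allowed set {0,1,3,4,5,6}
Reach set: {0,2}
  0: safe
  2: outside
witness against invariant: a → 2

Answer: INVARIANT VIOLATED at state 2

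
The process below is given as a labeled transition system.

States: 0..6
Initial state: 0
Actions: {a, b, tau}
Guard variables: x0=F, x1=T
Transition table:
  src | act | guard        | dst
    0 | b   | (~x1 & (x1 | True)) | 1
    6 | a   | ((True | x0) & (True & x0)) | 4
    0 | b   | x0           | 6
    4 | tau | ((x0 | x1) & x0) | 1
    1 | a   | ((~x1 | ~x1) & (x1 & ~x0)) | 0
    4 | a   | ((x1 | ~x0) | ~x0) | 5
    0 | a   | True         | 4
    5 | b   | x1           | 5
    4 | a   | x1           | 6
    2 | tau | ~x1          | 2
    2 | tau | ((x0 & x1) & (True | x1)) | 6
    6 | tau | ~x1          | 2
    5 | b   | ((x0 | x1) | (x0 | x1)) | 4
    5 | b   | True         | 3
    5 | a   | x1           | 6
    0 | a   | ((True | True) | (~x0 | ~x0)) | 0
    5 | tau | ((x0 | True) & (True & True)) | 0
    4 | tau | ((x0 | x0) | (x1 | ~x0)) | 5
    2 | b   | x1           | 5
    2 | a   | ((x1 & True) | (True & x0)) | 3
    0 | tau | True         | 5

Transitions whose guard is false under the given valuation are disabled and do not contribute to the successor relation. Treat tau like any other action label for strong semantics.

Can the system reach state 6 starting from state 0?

After dropping false guards: 13 live edges.
L0 = {0}
L1 = {4,5}  total {0,4,5}
L2 = {3,6}  total {0,3,4,5,6}
R = {0,3,4,5,6}
witness 6: a·a

Answer: REACHABLE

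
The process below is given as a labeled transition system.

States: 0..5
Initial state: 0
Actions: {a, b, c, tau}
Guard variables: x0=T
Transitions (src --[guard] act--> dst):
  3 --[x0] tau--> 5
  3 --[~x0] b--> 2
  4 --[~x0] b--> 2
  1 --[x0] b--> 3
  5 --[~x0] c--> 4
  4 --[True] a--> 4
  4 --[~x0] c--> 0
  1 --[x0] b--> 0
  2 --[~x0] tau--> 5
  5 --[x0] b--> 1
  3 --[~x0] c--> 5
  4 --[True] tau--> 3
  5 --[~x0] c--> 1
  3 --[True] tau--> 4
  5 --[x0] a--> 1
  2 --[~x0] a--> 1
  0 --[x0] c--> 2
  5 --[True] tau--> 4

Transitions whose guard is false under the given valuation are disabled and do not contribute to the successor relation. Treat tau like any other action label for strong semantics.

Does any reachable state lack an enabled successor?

Answer: DEADLOCK at state 2

Working:
Reachable = {0,2}
  0: c→2  [deg 1]
  2: ∅  [no exit]
witness 2: c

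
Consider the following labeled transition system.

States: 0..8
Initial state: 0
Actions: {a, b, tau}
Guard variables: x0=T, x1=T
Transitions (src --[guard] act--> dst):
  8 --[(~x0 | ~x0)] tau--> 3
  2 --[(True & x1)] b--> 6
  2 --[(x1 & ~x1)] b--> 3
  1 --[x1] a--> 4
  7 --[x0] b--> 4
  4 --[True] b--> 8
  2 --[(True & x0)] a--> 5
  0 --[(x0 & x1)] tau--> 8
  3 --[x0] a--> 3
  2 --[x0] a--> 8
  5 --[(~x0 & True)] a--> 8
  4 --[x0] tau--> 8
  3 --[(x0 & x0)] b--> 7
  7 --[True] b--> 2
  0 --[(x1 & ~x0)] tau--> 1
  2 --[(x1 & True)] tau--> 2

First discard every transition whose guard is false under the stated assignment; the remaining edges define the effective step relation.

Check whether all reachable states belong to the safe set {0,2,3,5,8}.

Allowed set {0,2,3,5,8}
Reach set: {0,8}
  0: ✓
  8: ✓

Answer: INVARIANT HOLDS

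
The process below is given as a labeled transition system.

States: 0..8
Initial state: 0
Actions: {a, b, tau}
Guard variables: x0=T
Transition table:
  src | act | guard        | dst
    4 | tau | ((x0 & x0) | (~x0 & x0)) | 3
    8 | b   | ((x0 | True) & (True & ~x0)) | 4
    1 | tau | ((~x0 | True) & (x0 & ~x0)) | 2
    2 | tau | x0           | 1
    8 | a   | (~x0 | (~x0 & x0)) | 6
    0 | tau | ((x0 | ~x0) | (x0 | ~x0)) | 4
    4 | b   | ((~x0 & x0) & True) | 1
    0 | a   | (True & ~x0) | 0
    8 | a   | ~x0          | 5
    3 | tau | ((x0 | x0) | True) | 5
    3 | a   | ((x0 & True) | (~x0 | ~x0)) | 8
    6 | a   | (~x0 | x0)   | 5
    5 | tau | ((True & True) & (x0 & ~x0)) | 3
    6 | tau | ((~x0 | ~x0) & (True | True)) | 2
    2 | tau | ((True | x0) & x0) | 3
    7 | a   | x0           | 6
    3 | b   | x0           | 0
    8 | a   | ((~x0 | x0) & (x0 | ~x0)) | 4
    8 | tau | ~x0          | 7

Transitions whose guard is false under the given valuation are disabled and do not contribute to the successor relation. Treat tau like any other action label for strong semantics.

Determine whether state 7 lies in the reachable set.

10 transition(s) survive guard evaluation.
Layer 0: {0}
Layer 1: {4}  cumulative {0,4}
Layer 2: {3}  cumulative {0,3,4}
Layer 3: {5,8}  cumulative {0,3,4,5,8}
Reach set: {0,3,4,5,8}

Answer: UNREACHABLE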